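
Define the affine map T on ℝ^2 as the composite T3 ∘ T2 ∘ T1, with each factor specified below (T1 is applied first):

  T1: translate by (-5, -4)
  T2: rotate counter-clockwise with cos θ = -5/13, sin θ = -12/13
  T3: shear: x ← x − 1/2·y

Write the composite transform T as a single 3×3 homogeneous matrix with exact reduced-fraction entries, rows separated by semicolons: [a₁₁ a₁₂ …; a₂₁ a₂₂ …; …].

T1 = [1 0 -5; 0 1 -4; 0 0 1]
T2·T1 = [-5/13 12/13 -23/13; -12/13 -5/13 80/13; 0 0 1]
T3·…·T1 = [1/13 29/26 -63/13; -12/13 -5/13 80/13; 0 0 1]

T = [1/13 29/26 -63/13; -12/13 -5/13 80/13; 0 0 1]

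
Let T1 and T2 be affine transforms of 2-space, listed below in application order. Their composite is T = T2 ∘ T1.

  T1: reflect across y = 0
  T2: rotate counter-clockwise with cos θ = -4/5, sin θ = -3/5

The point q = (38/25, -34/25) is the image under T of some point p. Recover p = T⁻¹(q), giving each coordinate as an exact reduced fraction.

T1 = [1 0 0; 0 -1 0; 0 0 1]
T2·T1 = [-4/5 -3/5 0; -3/5 4/5 0; 0 0 1]
det M = -1; M⁻¹ = [-4/5 -3/5 0; -3/5 4/5 0; 0 0 1]
M⁻¹ · (38/25, -34/25)ᵀ = (-2/5, -2)ᵀ

p = (-2/5, -2)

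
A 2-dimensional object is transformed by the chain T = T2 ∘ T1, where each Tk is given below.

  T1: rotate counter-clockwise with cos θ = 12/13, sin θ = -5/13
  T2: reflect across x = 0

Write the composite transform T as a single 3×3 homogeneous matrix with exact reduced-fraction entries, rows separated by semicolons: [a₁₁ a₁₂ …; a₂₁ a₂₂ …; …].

T1 = [12/13 5/13 0; -5/13 12/13 0; 0 0 1]
T2·T1 = [-12/13 -5/13 0; -5/13 12/13 0; 0 0 1]

T = [-12/13 -5/13 0; -5/13 12/13 0; 0 0 1]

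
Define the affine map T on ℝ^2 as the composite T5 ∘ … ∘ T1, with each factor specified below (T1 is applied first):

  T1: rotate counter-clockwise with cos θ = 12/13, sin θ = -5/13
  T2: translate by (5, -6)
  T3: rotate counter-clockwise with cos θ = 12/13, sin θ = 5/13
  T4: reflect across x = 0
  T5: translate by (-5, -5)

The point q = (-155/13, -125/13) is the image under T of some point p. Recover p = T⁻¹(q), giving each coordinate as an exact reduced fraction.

p = (0, -1)

T1 = [12/13 5/13 0; -5/13 12/13 0; 0 0 1]
T2·T1 = [12/13 5/13 5; -5/13 12/13 -6; 0 0 1]
T3·…·T1 = [1 0 90/13; 0 1 -47/13; 0 0 1]
T4·…·T1 = [-1 0 -90/13; 0 1 -47/13; 0 0 1]
T5·…·T1 = [-1 0 -155/13; 0 1 -112/13; 0 0 1]
det M = -1; M⁻¹ = [-1 0 -155/13; 0 1 112/13; 0 0 1]
M⁻¹ · (-155/13, -125/13)ᵀ = (0, -1)ᵀ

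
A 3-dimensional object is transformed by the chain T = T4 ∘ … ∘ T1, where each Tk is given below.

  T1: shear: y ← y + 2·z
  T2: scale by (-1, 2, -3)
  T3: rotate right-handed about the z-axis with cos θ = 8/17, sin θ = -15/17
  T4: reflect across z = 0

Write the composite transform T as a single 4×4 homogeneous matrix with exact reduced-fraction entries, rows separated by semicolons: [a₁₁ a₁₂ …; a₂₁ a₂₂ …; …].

T1 = [1 0 0 0; 0 1 2 0; 0 0 1 0; 0 0 0 1]
T2·T1 = [-1 0 0 0; 0 2 4 0; 0 0 -3 0; 0 0 0 1]
T3·…·T1 = [-8/17 30/17 60/17 0; 15/17 16/17 32/17 0; 0 0 -3 0; 0 0 0 1]
T4·…·T1 = [-8/17 30/17 60/17 0; 15/17 16/17 32/17 0; 0 0 3 0; 0 0 0 1]

T = [-8/17 30/17 60/17 0; 15/17 16/17 32/17 0; 0 0 3 0; 0 0 0 1]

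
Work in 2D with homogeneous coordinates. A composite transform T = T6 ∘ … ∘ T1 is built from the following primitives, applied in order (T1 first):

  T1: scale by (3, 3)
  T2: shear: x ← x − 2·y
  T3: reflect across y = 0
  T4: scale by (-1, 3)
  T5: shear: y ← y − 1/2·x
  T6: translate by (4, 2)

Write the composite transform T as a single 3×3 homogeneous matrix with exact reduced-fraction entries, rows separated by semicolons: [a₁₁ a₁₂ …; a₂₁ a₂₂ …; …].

T = [-3 6 4; 3/2 -12 2; 0 0 1]

T1 = [3 0 0; 0 3 0; 0 0 1]
T2·T1 = [3 -6 0; 0 3 0; 0 0 1]
T3·…·T1 = [3 -6 0; 0 -3 0; 0 0 1]
T4·…·T1 = [-3 6 0; 0 -9 0; 0 0 1]
T5·…·T1 = [-3 6 0; 3/2 -12 0; 0 0 1]
T6·…·T1 = [-3 6 4; 3/2 -12 2; 0 0 1]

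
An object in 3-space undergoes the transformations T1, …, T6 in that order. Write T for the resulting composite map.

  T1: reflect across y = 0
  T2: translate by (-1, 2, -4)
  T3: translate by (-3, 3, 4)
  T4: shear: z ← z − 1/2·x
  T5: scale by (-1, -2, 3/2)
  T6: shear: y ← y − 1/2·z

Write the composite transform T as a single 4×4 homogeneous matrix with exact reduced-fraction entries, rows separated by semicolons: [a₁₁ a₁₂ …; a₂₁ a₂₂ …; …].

T = [-1 0 0 4; 3/8 2 -3/4 -23/2; -3/4 0 3/2 3; 0 0 0 1]

T1 = [1 0 0 0; 0 -1 0 0; 0 0 1 0; 0 0 0 1]
T2·T1 = [1 0 0 -1; 0 -1 0 2; 0 0 1 -4; 0 0 0 1]
T3·…·T1 = [1 0 0 -4; 0 -1 0 5; 0 0 1 0; 0 0 0 1]
T4·…·T1 = [1 0 0 -4; 0 -1 0 5; -1/2 0 1 2; 0 0 0 1]
T5·…·T1 = [-1 0 0 4; 0 2 0 -10; -3/4 0 3/2 3; 0 0 0 1]
T6·…·T1 = [-1 0 0 4; 3/8 2 -3/4 -23/2; -3/4 0 3/2 3; 0 0 0 1]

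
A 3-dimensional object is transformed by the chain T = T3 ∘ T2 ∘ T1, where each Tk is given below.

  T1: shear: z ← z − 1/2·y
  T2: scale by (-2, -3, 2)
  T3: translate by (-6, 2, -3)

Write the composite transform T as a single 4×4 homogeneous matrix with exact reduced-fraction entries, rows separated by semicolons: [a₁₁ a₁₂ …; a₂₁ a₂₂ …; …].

T = [-2 0 0 -6; 0 -3 0 2; 0 -1 2 -3; 0 0 0 1]

T1 = [1 0 0 0; 0 1 0 0; 0 -1/2 1 0; 0 0 0 1]
T2·T1 = [-2 0 0 0; 0 -3 0 0; 0 -1 2 0; 0 0 0 1]
T3·…·T1 = [-2 0 0 -6; 0 -3 0 2; 0 -1 2 -3; 0 0 0 1]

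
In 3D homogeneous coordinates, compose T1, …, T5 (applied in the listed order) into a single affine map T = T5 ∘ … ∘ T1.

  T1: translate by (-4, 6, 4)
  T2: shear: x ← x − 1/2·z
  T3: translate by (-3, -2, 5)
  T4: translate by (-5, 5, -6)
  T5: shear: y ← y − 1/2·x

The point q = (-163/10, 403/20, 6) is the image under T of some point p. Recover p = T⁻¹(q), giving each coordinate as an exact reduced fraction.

T1 = [1 0 0 -4; 0 1 0 6; 0 0 1 4; 0 0 0 1]
T2·T1 = [1 0 -1/2 -6; 0 1 0 6; 0 0 1 4; 0 0 0 1]
T3·…·T1 = [1 0 -1/2 -9; 0 1 0 4; 0 0 1 9; 0 0 0 1]
T4·…·T1 = [1 0 -1/2 -14; 0 1 0 9; 0 0 1 3; 0 0 0 1]
T5·…·T1 = [1 0 -1/2 -14; -1/2 1 1/4 16; 0 0 1 3; 0 0 0 1]
det M = 1; M⁻¹ = [1 0 1/2 25/2; 1/2 1 0 -9; 0 0 1 -3; 0 0 0 1]
M⁻¹ · (-163/10, 403/20, 6)ᵀ = (-4/5, 3, 3)ᵀ

p = (-4/5, 3, 3)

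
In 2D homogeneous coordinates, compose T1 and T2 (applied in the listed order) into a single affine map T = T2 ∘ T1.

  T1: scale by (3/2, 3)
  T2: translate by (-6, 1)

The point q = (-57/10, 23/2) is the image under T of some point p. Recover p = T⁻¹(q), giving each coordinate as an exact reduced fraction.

p = (1/5, 7/2)

T1 = [3/2 0 0; 0 3 0; 0 0 1]
T2·T1 = [3/2 0 -6; 0 3 1; 0 0 1]
det M = 9/2; M⁻¹ = [2/3 0 4; 0 1/3 -1/3; 0 0 1]
M⁻¹ · (-57/10, 23/2)ᵀ = (1/5, 7/2)ᵀ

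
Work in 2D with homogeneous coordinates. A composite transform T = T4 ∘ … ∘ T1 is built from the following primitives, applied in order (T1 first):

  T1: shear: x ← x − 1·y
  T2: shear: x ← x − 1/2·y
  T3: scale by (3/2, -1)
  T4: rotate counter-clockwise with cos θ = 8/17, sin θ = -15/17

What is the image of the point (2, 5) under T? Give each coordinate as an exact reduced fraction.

T1 shear: x ← x − 1·y: (2, 5) → (-3, 5)
T2 shear: x ← x − 1/2·y: (-3, 5) → (-11/2, 5)
T3 scale by (3/2, -1): (-11/2, 5) → (-33/4, -5)
T4 rotate counter-clockwise with cos θ = 8/17, sin θ = -15/17: (-33/4, -5) → (-141/17, 335/68)

T(p) = (-141/17, 335/68)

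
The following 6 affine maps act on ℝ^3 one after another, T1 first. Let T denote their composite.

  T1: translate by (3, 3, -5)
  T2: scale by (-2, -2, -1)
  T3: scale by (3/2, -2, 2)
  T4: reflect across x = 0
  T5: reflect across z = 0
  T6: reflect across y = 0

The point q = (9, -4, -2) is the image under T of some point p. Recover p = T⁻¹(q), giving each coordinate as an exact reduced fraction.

T1 = [1 0 0 3; 0 1 0 3; 0 0 1 -5; 0 0 0 1]
T2·T1 = [-2 0 0 -6; 0 -2 0 -6; 0 0 -1 5; 0 0 0 1]
T3·…·T1 = [-3 0 0 -9; 0 4 0 12; 0 0 -2 10; 0 0 0 1]
T4·…·T1 = [3 0 0 9; 0 4 0 12; 0 0 -2 10; 0 0 0 1]
T5·…·T1 = [3 0 0 9; 0 4 0 12; 0 0 2 -10; 0 0 0 1]
T6·…·T1 = [3 0 0 9; 0 -4 0 -12; 0 0 2 -10; 0 0 0 1]
det M = -24; M⁻¹ = [1/3 0 0 -3; 0 -1/4 0 -3; 0 0 1/2 5; 0 0 0 1]
M⁻¹ · (9, -4, -2)ᵀ = (0, -2, 4)ᵀ

p = (0, -2, 4)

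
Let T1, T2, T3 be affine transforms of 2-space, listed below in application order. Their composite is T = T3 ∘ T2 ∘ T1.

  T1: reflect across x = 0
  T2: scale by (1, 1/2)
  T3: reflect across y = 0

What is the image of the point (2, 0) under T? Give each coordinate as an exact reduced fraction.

T(p) = (-2, 0)

T1 reflect across x = 0: (2, 0) → (-2, 0)
T2 scale by (1, 1/2): (-2, 0) → (-2, 0)
T3 reflect across y = 0: (-2, 0) → (-2, 0)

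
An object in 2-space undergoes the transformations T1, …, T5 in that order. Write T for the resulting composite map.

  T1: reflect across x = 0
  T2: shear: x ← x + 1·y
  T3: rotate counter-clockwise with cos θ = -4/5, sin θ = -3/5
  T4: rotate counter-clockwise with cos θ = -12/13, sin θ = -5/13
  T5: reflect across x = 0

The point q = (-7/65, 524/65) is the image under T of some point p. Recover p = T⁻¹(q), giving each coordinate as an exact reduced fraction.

T1 = [-1 0 0; 0 1 0; 0 0 1]
T2·T1 = [-1 1 0; 0 1 0; 0 0 1]
T3·…·T1 = [4/5 -1/5 0; 3/5 -7/5 0; 0 0 1]
T4·…·T1 = [-33/65 -23/65 0; -56/65 89/65 0; 0 0 1]
T5·…·T1 = [33/65 23/65 0; -56/65 89/65 0; 0 0 1]
det M = 1; M⁻¹ = [89/65 -23/65 0; 56/65 33/65 0; 0 0 1]
M⁻¹ · (-7/65, 524/65)ᵀ = (-3, 4)ᵀ

p = (-3, 4)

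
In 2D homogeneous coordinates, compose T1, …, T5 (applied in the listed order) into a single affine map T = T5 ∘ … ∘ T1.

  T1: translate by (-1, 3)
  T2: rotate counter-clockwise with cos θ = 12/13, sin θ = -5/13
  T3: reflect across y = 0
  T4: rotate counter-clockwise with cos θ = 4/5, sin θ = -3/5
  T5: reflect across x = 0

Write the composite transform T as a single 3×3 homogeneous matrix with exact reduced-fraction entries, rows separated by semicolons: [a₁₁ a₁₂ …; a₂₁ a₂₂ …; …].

T1 = [1 0 -1; 0 1 3; 0 0 1]
T2·T1 = [12/13 5/13 3/13; -5/13 12/13 41/13; 0 0 1]
T3·…·T1 = [12/13 5/13 3/13; 5/13 -12/13 -41/13; 0 0 1]
T4·…·T1 = [63/65 -16/65 -111/65; -16/65 -63/65 -173/65; 0 0 1]
T5·…·T1 = [-63/65 16/65 111/65; -16/65 -63/65 -173/65; 0 0 1]

T = [-63/65 16/65 111/65; -16/65 -63/65 -173/65; 0 0 1]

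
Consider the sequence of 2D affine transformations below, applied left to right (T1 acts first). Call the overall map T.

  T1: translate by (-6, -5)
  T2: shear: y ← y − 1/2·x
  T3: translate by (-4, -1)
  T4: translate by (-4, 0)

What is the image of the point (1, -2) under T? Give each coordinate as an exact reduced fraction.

T1 translate by (-6, -5): (1, -2) → (-5, -7)
T2 shear: y ← y − 1/2·x: (-5, -7) → (-5, -9/2)
T3 translate by (-4, -1): (-5, -9/2) → (-9, -11/2)
T4 translate by (-4, 0): (-9, -11/2) → (-13, -11/2)

T(p) = (-13, -11/2)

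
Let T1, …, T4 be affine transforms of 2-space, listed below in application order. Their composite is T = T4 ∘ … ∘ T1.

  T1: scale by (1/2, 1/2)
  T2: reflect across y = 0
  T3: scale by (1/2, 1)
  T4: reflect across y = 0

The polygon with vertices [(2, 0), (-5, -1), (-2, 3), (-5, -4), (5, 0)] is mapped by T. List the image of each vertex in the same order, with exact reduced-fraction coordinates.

T1 scale by (1/2, 1/2): (2, 0) → (1, 0); (-5, -1) → (-5/2, -1/2); (-2, 3) → (-1, 3/2); (-5, -4) → (-5/2, -2); (5, 0) → (5/2, 0)
T2 reflect across y = 0: (1, 0) → (1, 0); (-5/2, -1/2) → (-5/2, 1/2); (-1, 3/2) → (-1, -3/2); (-5/2, -2) → (-5/2, 2); (5/2, 0) → (5/2, 0)
T3 scale by (1/2, 1): (1, 0) → (1/2, 0); (-5/2, 1/2) → (-5/4, 1/2); (-1, -3/2) → (-1/2, -3/2); (-5/2, 2) → (-5/4, 2); (5/2, 0) → (5/4, 0)
T4 reflect across y = 0: (1/2, 0) → (1/2, 0); (-5/4, 1/2) → (-5/4, -1/2); (-1/2, -3/2) → (-1/2, 3/2); (-5/4, 2) → (-5/4, -2); (5/4, 0) → (5/4, 0)

image vertices: (1/2, 0), (-5/4, -1/2), (-1/2, 3/2), (-5/4, -2), (5/4, 0)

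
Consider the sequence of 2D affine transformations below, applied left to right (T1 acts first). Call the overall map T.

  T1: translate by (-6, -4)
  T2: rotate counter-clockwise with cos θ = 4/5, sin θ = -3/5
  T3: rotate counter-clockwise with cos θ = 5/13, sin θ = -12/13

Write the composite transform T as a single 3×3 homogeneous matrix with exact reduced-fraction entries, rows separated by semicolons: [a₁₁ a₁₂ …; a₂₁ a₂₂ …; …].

T = [-16/65 63/65 -12/5; -63/65 -16/65 34/5; 0 0 1]

T1 = [1 0 -6; 0 1 -4; 0 0 1]
T2·T1 = [4/5 3/5 -36/5; -3/5 4/5 2/5; 0 0 1]
T3·…·T1 = [-16/65 63/65 -12/5; -63/65 -16/65 34/5; 0 0 1]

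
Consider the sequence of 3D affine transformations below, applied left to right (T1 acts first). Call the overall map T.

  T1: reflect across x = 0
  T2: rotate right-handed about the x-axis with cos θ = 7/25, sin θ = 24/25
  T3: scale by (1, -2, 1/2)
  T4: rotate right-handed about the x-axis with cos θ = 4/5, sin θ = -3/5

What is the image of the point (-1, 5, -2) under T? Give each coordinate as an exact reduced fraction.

T(p) = (1, -101/25, 142/25)

T1 reflect across x = 0: (-1, 5, -2) → (1, 5, -2)
T2 rotate right-handed about the x-axis with cos θ = 7/25, sin θ = 24/25: (1, 5, -2) → (1, 83/25, 106/25)
T3 scale by (1, -2, 1/2): (1, 83/25, 106/25) → (1, -166/25, 53/25)
T4 rotate right-handed about the x-axis with cos θ = 4/5, sin θ = -3/5: (1, -166/25, 53/25) → (1, -101/25, 142/25)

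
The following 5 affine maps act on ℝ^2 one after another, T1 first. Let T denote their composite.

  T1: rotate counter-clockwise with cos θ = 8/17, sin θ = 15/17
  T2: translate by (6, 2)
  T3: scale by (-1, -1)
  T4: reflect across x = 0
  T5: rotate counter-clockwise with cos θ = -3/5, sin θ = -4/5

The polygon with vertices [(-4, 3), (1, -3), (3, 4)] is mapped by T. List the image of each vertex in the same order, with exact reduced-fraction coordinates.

image vertices: (-67/85, -106/85), (-113/17, -109/17), (-642/85, 69/85)

T1 rotate counter-clockwise with cos θ = 8/17, sin θ = 15/17: (-4, 3) → (-77/17, -36/17); (1, -3) → (53/17, -9/17); (3, 4) → (-36/17, 77/17)
T2 translate by (6, 2): (-77/17, -36/17) → (25/17, -2/17); (53/17, -9/17) → (155/17, 25/17); (-36/17, 77/17) → (66/17, 111/17)
T3 scale by (-1, -1): (25/17, -2/17) → (-25/17, 2/17); (155/17, 25/17) → (-155/17, -25/17); (66/17, 111/17) → (-66/17, -111/17)
T4 reflect across x = 0: (-25/17, 2/17) → (25/17, 2/17); (-155/17, -25/17) → (155/17, -25/17); (-66/17, -111/17) → (66/17, -111/17)
T5 rotate counter-clockwise with cos θ = -3/5, sin θ = -4/5: (25/17, 2/17) → (-67/85, -106/85); (155/17, -25/17) → (-113/17, -109/17); (66/17, -111/17) → (-642/85, 69/85)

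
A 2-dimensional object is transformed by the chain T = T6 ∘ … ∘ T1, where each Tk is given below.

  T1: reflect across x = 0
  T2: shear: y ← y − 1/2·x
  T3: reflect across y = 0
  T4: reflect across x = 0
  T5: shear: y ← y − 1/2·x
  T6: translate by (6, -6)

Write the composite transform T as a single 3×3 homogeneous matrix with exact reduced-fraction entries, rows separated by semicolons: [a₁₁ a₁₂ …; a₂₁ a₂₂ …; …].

T1 = [-1 0 0; 0 1 0; 0 0 1]
T2·T1 = [-1 0 0; 1/2 1 0; 0 0 1]
T3·…·T1 = [-1 0 0; -1/2 -1 0; 0 0 1]
T4·…·T1 = [1 0 0; -1/2 -1 0; 0 0 1]
T5·…·T1 = [1 0 0; -1 -1 0; 0 0 1]
T6·…·T1 = [1 0 6; -1 -1 -6; 0 0 1]

T = [1 0 6; -1 -1 -6; 0 0 1]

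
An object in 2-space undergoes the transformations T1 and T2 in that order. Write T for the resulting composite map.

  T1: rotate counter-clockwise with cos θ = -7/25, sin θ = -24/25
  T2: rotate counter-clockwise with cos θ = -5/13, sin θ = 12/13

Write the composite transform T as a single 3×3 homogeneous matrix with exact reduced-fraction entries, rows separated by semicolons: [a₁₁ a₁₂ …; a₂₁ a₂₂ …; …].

T = [323/325 -36/325 0; 36/325 323/325 0; 0 0 1]

T1 = [-7/25 24/25 0; -24/25 -7/25 0; 0 0 1]
T2·T1 = [323/325 -36/325 0; 36/325 323/325 0; 0 0 1]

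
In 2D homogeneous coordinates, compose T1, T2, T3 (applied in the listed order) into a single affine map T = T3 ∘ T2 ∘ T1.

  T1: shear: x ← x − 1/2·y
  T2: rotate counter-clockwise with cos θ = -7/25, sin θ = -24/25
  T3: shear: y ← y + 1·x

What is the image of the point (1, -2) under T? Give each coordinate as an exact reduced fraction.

T1 shear: x ← x − 1/2·y: (1, -2) → (2, -2)
T2 rotate counter-clockwise with cos θ = -7/25, sin θ = -24/25: (2, -2) → (-62/25, -34/25)
T3 shear: y ← y + 1·x: (-62/25, -34/25) → (-62/25, -96/25)

T(p) = (-62/25, -96/25)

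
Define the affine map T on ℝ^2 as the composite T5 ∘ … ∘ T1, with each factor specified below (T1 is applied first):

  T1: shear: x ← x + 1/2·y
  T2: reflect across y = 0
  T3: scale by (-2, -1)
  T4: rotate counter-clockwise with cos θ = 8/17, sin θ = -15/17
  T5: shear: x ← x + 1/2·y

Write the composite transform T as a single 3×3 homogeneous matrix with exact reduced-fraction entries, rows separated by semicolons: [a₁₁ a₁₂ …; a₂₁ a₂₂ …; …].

T = [-1/17 37/34 0; 30/17 23/17 0; 0 0 1]

T1 = [1 1/2 0; 0 1 0; 0 0 1]
T2·T1 = [1 1/2 0; 0 -1 0; 0 0 1]
T3·…·T1 = [-2 -1 0; 0 1 0; 0 0 1]
T4·…·T1 = [-16/17 7/17 0; 30/17 23/17 0; 0 0 1]
T5·…·T1 = [-1/17 37/34 0; 30/17 23/17 0; 0 0 1]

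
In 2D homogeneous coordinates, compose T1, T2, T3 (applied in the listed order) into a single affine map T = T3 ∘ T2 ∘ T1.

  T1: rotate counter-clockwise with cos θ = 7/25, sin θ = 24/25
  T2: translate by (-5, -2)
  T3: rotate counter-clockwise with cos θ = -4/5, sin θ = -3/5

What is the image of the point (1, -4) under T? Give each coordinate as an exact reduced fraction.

T1 rotate counter-clockwise with cos θ = 7/25, sin θ = 24/25: (1, -4) → (103/25, -4/25)
T2 translate by (-5, -2): (103/25, -4/25) → (-22/25, -54/25)
T3 rotate counter-clockwise with cos θ = -4/5, sin θ = -3/5: (-22/25, -54/25) → (-74/125, 282/125)

T(p) = (-74/125, 282/125)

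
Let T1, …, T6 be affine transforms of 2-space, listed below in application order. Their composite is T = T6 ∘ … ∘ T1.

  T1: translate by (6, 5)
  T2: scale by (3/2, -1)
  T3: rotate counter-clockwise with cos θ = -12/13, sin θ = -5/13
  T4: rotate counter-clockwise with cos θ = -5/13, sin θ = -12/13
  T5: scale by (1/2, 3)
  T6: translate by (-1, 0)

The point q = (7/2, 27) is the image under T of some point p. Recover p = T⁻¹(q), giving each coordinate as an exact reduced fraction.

T1 = [1 0 6; 0 1 5; 0 0 1]
T2·T1 = [3/2 0 9; 0 -1 -5; 0 0 1]
T3·…·T1 = [-18/13 -5/13 -133/13; -15/26 12/13 15/13; 0 0 1]
T4·…·T1 = [0 1 5; 3/2 0 9; 0 0 1]
T5·…·T1 = [0 1/2 5/2; 9/2 0 27; 0 0 1]
T6·…·T1 = [0 1/2 3/2; 9/2 0 27; 0 0 1]
det M = -9/4; M⁻¹ = [0 2/9 -6; 2 0 -3; 0 0 1]
M⁻¹ · (7/2, 27)ᵀ = (0, 4)ᵀ

p = (0, 4)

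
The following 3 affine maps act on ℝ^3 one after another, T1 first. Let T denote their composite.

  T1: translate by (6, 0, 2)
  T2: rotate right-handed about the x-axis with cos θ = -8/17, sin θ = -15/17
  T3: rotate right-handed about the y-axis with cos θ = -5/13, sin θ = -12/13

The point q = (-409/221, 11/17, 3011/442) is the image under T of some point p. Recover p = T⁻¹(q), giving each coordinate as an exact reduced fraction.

T1 = [1 0 0 6; 0 1 0 0; 0 0 1 2; 0 0 0 1]
T2·T1 = [1 0 0 6; 0 -8/17 15/17 30/17; 0 -15/17 -8/17 -16/17; 0 0 0 1]
T3·…·T1 = [-5/13 180/221 96/221 -318/221; 0 -8/17 15/17 30/17; 12/13 75/221 40/221 1304/221; 0 0 0 1]
det M = 1; M⁻¹ = [-5/13 0 12/13 -6; 180/221 -8/17 75/221 0; 96/221 15/17 40/221 -2; 0 0 0 1]
M⁻¹ · (-409/221, 11/17, 3011/442)ᵀ = (1, 1/2, -1)ᵀ

p = (1, 1/2, -1)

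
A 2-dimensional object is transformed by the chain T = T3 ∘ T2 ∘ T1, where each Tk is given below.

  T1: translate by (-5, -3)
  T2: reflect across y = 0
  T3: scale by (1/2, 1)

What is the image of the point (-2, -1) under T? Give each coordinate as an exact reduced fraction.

T1 translate by (-5, -3): (-2, -1) → (-7, -4)
T2 reflect across y = 0: (-7, -4) → (-7, 4)
T3 scale by (1/2, 1): (-7, 4) → (-7/2, 4)

T(p) = (-7/2, 4)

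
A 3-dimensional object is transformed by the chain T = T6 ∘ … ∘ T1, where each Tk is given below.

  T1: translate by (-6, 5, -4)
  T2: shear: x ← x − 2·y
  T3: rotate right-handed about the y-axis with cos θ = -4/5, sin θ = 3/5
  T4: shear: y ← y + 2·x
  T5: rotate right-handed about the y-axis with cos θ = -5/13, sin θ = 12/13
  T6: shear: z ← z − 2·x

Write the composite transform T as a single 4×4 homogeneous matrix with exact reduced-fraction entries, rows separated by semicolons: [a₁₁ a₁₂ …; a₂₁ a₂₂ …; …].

T1 = [1 0 0 -6; 0 1 0 5; 0 0 1 -4; 0 0 0 1]
T2·T1 = [1 -2 0 -16; 0 1 0 5; 0 0 1 -4; 0 0 0 1]
T3·…·T1 = [-4/5 8/5 3/5 52/5; 0 1 0 5; -3/5 6/5 -4/5 64/5; 0 0 0 1]
T4·…·T1 = [-4/5 8/5 3/5 52/5; -8/5 21/5 6/5 129/5; -3/5 6/5 -4/5 64/5; 0 0 0 1]
T5·…·T1 = [-16/65 32/65 -63/65 508/65; -8/5 21/5 6/5 129/5; 63/65 -126/65 -16/65 -944/65; 0 0 0 1]
T6·…·T1 = [-16/65 32/65 -63/65 508/65; -8/5 21/5 6/5 129/5; 19/13 -38/13 22/13 -392/13; 0 0 0 1]

T = [-16/65 32/65 -63/65 508/65; -8/5 21/5 6/5 129/5; 19/13 -38/13 22/13 -392/13; 0 0 0 1]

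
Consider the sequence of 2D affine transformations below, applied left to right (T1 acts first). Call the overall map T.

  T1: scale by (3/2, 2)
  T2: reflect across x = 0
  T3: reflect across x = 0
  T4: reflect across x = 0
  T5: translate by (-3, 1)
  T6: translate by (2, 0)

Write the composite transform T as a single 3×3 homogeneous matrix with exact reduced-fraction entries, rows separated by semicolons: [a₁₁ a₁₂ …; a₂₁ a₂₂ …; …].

T1 = [3/2 0 0; 0 2 0; 0 0 1]
T2·T1 = [-3/2 0 0; 0 2 0; 0 0 1]
T3·…·T1 = [3/2 0 0; 0 2 0; 0 0 1]
T4·…·T1 = [-3/2 0 0; 0 2 0; 0 0 1]
T5·…·T1 = [-3/2 0 -3; 0 2 1; 0 0 1]
T6·…·T1 = [-3/2 0 -1; 0 2 1; 0 0 1]

T = [-3/2 0 -1; 0 2 1; 0 0 1]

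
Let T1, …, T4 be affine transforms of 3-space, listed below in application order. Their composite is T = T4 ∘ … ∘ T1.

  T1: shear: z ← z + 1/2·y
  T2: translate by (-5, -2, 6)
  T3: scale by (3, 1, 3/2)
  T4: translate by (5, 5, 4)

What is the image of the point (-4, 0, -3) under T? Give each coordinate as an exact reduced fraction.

T(p) = (-22, 3, 17/2)

T1 shear: z ← z + 1/2·y: (-4, 0, -3) → (-4, 0, -3)
T2 translate by (-5, -2, 6): (-4, 0, -3) → (-9, -2, 3)
T3 scale by (3, 1, 3/2): (-9, -2, 3) → (-27, -2, 9/2)
T4 translate by (5, 5, 4): (-27, -2, 9/2) → (-22, 3, 17/2)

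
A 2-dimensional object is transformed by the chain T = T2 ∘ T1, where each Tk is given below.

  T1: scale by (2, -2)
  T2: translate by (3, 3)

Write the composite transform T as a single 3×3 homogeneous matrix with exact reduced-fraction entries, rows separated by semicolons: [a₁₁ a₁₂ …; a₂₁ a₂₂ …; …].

T1 = [2 0 0; 0 -2 0; 0 0 1]
T2·T1 = [2 0 3; 0 -2 3; 0 0 1]

T = [2 0 3; 0 -2 3; 0 0 1]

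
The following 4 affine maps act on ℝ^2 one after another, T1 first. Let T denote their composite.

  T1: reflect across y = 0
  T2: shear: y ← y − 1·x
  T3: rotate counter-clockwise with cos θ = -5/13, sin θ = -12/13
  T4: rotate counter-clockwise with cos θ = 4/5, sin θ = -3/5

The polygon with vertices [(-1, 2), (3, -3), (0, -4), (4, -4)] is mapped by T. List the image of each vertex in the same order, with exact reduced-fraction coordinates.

T1 reflect across y = 0: (-1, 2) → (-1, -2); (3, -3) → (3, 3); (0, -4) → (0, 4); (4, -4) → (4, 4)
T2 shear: y ← y − 1·x: (-1, -2) → (-1, -1); (3, 3) → (3, 0); (0, 4) → (0, 4); (4, 4) → (4, 0)
T3 rotate counter-clockwise with cos θ = -5/13, sin θ = -12/13: (-1, -1) → (-7/13, 17/13); (3, 0) → (-15/13, -36/13); (0, 4) → (48/13, -20/13); (4, 0) → (-20/13, -48/13)
T4 rotate counter-clockwise with cos θ = 4/5, sin θ = -3/5: (-7/13, 17/13) → (23/65, 89/65); (-15/13, -36/13) → (-168/65, -99/65); (48/13, -20/13) → (132/65, -224/65); (-20/13, -48/13) → (-224/65, -132/65)

image vertices: (23/65, 89/65), (-168/65, -99/65), (132/65, -224/65), (-224/65, -132/65)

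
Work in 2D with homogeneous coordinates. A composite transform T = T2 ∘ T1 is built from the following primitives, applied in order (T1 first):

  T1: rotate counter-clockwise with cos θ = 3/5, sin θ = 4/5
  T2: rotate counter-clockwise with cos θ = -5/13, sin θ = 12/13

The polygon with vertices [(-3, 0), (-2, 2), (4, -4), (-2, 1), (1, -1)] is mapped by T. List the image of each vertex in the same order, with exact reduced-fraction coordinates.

image vertices: (189/65, -48/65), (94/65, -158/65), (-188/65, 316/65), (22/13, -19/13), (-47/65, 79/65)

T1 rotate counter-clockwise with cos θ = 3/5, sin θ = 4/5: (-3, 0) → (-9/5, -12/5); (-2, 2) → (-14/5, -2/5); (4, -4) → (28/5, 4/5); (-2, 1) → (-2, -1); (1, -1) → (7/5, 1/5)
T2 rotate counter-clockwise with cos θ = -5/13, sin θ = 12/13: (-9/5, -12/5) → (189/65, -48/65); (-14/5, -2/5) → (94/65, -158/65); (28/5, 4/5) → (-188/65, 316/65); (-2, -1) → (22/13, -19/13); (7/5, 1/5) → (-47/65, 79/65)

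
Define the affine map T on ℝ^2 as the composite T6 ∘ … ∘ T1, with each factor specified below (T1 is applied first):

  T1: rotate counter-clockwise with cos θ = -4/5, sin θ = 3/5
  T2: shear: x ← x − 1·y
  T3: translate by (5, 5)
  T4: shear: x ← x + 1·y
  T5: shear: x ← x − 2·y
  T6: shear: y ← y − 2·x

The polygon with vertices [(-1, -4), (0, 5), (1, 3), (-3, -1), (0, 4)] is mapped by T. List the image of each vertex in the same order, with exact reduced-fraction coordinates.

T1 rotate counter-clockwise with cos θ = -4/5, sin θ = 3/5: (-1, -4) → (16/5, 13/5); (0, 5) → (-3, -4); (1, 3) → (-13/5, -9/5); (-3, -1) → (3, -1); (0, 4) → (-12/5, -16/5)
T2 shear: x ← x − 1·y: (16/5, 13/5) → (3/5, 13/5); (-3, -4) → (1, -4); (-13/5, -9/5) → (-4/5, -9/5); (3, -1) → (4, -1); (-12/5, -16/5) → (4/5, -16/5)
T3 translate by (5, 5): (3/5, 13/5) → (28/5, 38/5); (1, -4) → (6, 1); (-4/5, -9/5) → (21/5, 16/5); (4, -1) → (9, 4); (4/5, -16/5) → (29/5, 9/5)
T4 shear: x ← x + 1·y: (28/5, 38/5) → (66/5, 38/5); (6, 1) → (7, 1); (21/5, 16/5) → (37/5, 16/5); (9, 4) → (13, 4); (29/5, 9/5) → (38/5, 9/5)
T5 shear: x ← x − 2·y: (66/5, 38/5) → (-2, 38/5); (7, 1) → (5, 1); (37/5, 16/5) → (1, 16/5); (13, 4) → (5, 4); (38/5, 9/5) → (4, 9/5)
T6 shear: y ← y − 2·x: (-2, 38/5) → (-2, 58/5); (5, 1) → (5, -9); (1, 16/5) → (1, 6/5); (5, 4) → (5, -6); (4, 9/5) → (4, -31/5)

image vertices: (-2, 58/5), (5, -9), (1, 6/5), (5, -6), (4, -31/5)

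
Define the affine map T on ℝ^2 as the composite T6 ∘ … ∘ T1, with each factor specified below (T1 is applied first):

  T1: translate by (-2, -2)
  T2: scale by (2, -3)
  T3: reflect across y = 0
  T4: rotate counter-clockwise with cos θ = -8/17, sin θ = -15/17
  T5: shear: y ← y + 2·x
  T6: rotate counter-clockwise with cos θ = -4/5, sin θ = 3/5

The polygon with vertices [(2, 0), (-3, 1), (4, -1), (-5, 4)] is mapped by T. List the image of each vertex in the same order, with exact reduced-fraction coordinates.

T1 translate by (-2, -2): (2, 0) → (0, -2); (-3, 1) → (-5, -1); (4, -1) → (2, -3); (-5, 4) → (-7, 2)
T2 scale by (2, -3): (0, -2) → (0, 6); (-5, -1) → (-10, 3); (2, -3) → (4, 9); (-7, 2) → (-14, -6)
T3 reflect across y = 0: (0, 6) → (0, -6); (-10, 3) → (-10, -3); (4, 9) → (4, -9); (-14, -6) → (-14, 6)
T4 rotate counter-clockwise with cos θ = -8/17, sin θ = -15/17: (0, -6) → (-90/17, 48/17); (-10, -3) → (35/17, 174/17); (4, -9) → (-167/17, 12/17); (-14, 6) → (202/17, 162/17)
T5 shear: y ← y + 2·x: (-90/17, 48/17) → (-90/17, -132/17); (35/17, 174/17) → (35/17, 244/17); (-167/17, 12/17) → (-167/17, -322/17); (202/17, 162/17) → (202/17, 566/17)
T6 rotate counter-clockwise with cos θ = -4/5, sin θ = 3/5: (-90/17, -132/17) → (756/85, 258/85); (35/17, 244/17) → (-872/85, -871/85); (-167/17, -322/17) → (1634/85, 787/85); (202/17, 566/17) → (-2506/85, -1658/85)

image vertices: (756/85, 258/85), (-872/85, -871/85), (1634/85, 787/85), (-2506/85, -1658/85)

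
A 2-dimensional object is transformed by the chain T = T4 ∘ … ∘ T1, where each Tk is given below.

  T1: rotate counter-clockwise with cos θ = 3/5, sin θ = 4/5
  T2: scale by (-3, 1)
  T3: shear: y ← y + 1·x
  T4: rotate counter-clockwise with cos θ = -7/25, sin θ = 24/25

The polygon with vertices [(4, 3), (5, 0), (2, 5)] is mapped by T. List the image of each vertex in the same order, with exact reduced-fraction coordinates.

image vertices: (-24/5, -7/5), (183/25, -181/25), (-1854/125, 553/125)

T1 rotate counter-clockwise with cos θ = 3/5, sin θ = 4/5: (4, 3) → (0, 5); (5, 0) → (3, 4); (2, 5) → (-14/5, 23/5)
T2 scale by (-3, 1): (0, 5) → (0, 5); (3, 4) → (-9, 4); (-14/5, 23/5) → (42/5, 23/5)
T3 shear: y ← y + 1·x: (0, 5) → (0, 5); (-9, 4) → (-9, -5); (42/5, 23/5) → (42/5, 13)
T4 rotate counter-clockwise with cos θ = -7/25, sin θ = 24/25: (0, 5) → (-24/5, -7/5); (-9, -5) → (183/25, -181/25); (42/5, 13) → (-1854/125, 553/125)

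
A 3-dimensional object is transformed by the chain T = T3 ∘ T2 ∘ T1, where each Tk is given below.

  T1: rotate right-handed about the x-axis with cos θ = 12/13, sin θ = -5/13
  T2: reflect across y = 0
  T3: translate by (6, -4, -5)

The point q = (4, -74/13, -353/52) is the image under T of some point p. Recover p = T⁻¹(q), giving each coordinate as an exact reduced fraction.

p = (-2, 9/4, -1)

T1 = [1 0 0 0; 0 12/13 5/13 0; 0 -5/13 12/13 0; 0 0 0 1]
T2·T1 = [1 0 0 0; 0 -12/13 -5/13 0; 0 -5/13 12/13 0; 0 0 0 1]
T3·…·T1 = [1 0 0 6; 0 -12/13 -5/13 -4; 0 -5/13 12/13 -5; 0 0 0 1]
det M = -1; M⁻¹ = [1 0 0 -6; 0 -12/13 -5/13 -73/13; 0 -5/13 12/13 40/13; 0 0 0 1]
M⁻¹ · (4, -74/13, -353/52)ᵀ = (-2, 9/4, -1)ᵀ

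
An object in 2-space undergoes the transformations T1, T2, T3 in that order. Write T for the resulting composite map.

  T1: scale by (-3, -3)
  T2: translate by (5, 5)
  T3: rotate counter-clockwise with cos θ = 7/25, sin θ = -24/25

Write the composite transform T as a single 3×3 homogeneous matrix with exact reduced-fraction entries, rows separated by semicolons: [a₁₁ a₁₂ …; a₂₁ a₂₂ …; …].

T1 = [-3 0 0; 0 -3 0; 0 0 1]
T2·T1 = [-3 0 5; 0 -3 5; 0 0 1]
T3·…·T1 = [-21/25 -72/25 31/5; 72/25 -21/25 -17/5; 0 0 1]

T = [-21/25 -72/25 31/5; 72/25 -21/25 -17/5; 0 0 1]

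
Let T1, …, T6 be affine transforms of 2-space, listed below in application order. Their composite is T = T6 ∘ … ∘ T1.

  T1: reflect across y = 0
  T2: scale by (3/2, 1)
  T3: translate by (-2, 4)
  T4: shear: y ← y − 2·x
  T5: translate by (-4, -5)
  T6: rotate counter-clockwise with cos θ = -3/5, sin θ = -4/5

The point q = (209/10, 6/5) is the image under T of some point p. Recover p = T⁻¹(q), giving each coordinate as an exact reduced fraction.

p = (-5, 2)

T1 = [1 0 0; 0 -1 0; 0 0 1]
T2·T1 = [3/2 0 0; 0 -1 0; 0 0 1]
T3·…·T1 = [3/2 0 -2; 0 -1 4; 0 0 1]
T4·…·T1 = [3/2 0 -2; -3 -1 8; 0 0 1]
T5·…·T1 = [3/2 0 -6; -3 -1 3; 0 0 1]
T6·…·T1 = [-33/10 -4/5 6; 3/5 3/5 3; 0 0 1]
det M = -3/2; M⁻¹ = [-2/5 -8/15 4; 2/5 11/5 -9; 0 0 1]
M⁻¹ · (209/10, 6/5)ᵀ = (-5, 2)ᵀ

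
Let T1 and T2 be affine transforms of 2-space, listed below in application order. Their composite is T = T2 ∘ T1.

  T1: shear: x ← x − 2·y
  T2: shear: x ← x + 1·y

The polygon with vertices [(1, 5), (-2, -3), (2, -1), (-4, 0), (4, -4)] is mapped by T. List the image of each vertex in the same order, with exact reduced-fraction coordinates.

image vertices: (-4, 5), (1, -3), (3, -1), (-4, 0), (8, -4)

T1 shear: x ← x − 2·y: (1, 5) → (-9, 5); (-2, -3) → (4, -3); (2, -1) → (4, -1); (-4, 0) → (-4, 0); (4, -4) → (12, -4)
T2 shear: x ← x + 1·y: (-9, 5) → (-4, 5); (4, -3) → (1, -3); (4, -1) → (3, -1); (-4, 0) → (-4, 0); (12, -4) → (8, -4)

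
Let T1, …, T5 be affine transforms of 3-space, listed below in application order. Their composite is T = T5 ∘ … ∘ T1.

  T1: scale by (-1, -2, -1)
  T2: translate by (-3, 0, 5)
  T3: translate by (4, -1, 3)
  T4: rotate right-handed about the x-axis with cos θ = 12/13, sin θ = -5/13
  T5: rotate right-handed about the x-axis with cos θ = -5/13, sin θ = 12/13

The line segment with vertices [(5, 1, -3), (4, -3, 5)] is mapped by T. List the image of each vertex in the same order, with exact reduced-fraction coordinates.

T1 scale by (-1, -2, -1): (5, 1, -3) → (-5, -2, 3); (4, -3, 5) → (-4, 6, -5)
T2 translate by (-3, 0, 5): (-5, -2, 3) → (-8, -2, 8); (-4, 6, -5) → (-7, 6, 0)
T3 translate by (4, -1, 3): (-8, -2, 8) → (-4, -3, 11); (-7, 6, 0) → (-3, 5, 3)
T4 rotate right-handed about the x-axis with cos θ = 12/13, sin θ = -5/13: (-4, -3, 11) → (-4, 19/13, 147/13); (-3, 5, 3) → (-3, 75/13, 11/13)
T5 rotate right-handed about the x-axis with cos θ = -5/13, sin θ = 12/13: (-4, 19/13, 147/13) → (-4, -11, -3); (-3, 75/13, 11/13) → (-3, -3, 5)

image vertices: (-4, -11, -3), (-3, -3, 5)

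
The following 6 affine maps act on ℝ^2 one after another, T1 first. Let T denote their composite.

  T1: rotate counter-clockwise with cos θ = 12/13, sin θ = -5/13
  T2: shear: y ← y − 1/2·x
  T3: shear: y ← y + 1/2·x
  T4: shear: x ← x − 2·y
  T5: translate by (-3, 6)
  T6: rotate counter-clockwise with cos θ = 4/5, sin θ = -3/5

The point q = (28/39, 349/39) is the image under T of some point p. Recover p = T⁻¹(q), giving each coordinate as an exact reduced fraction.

T1 = [12/13 5/13 0; -5/13 12/13 0; 0 0 1]
T2·T1 = [12/13 5/13 0; -11/13 19/26 0; 0 0 1]
T3·…·T1 = [12/13 5/13 0; -5/13 12/13 0; 0 0 1]
T4·…·T1 = [22/13 -19/13 0; -5/13 12/13 0; 0 0 1]
T5·…·T1 = [22/13 -19/13 -3; -5/13 12/13 6; 0 0 1]
T6·…·T1 = [73/65 -8/13 6/5; -86/65 21/13 33/5; 0 0 1]
det M = 1; M⁻¹ = [21/13 8/13 -6; 86/65 73/65 -9; 0 0 1]
M⁻¹ · (28/39, 349/39)ᵀ = (2/3, 2)ᵀ

p = (2/3, 2)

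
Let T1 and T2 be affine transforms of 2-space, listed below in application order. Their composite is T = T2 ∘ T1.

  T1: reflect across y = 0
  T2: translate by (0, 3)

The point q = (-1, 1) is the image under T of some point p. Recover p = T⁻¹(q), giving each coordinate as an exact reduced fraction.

p = (-1, 2)

T1 = [1 0 0; 0 -1 0; 0 0 1]
T2·T1 = [1 0 0; 0 -1 3; 0 0 1]
det M = -1; M⁻¹ = [1 0 0; 0 -1 3; 0 0 1]
M⁻¹ · (-1, 1)ᵀ = (-1, 2)ᵀ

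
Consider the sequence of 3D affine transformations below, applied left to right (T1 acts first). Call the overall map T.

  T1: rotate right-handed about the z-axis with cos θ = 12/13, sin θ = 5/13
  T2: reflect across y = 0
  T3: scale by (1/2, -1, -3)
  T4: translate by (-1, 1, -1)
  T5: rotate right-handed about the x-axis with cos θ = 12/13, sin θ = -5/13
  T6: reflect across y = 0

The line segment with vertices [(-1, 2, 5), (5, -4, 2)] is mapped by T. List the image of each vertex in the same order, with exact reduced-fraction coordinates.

T1 rotate right-handed about the z-axis with cos θ = 12/13, sin θ = 5/13: (-1, 2, 5) → (-22/13, 19/13, 5); (5, -4, 2) → (80/13, -23/13, 2)
T2 reflect across y = 0: (-22/13, 19/13, 5) → (-22/13, -19/13, 5); (80/13, -23/13, 2) → (80/13, 23/13, 2)
T3 scale by (1/2, -1, -3): (-22/13, -19/13, 5) → (-11/13, 19/13, -15); (80/13, 23/13, 2) → (40/13, -23/13, -6)
T4 translate by (-1, 1, -1): (-11/13, 19/13, -15) → (-24/13, 32/13, -16); (40/13, -23/13, -6) → (27/13, -10/13, -7)
T5 rotate right-handed about the x-axis with cos θ = 12/13, sin θ = -5/13: (-24/13, 32/13, -16) → (-24/13, -656/169, -2656/169); (27/13, -10/13, -7) → (27/13, -575/169, -1042/169)
T6 reflect across y = 0: (-24/13, -656/169, -2656/169) → (-24/13, 656/169, -2656/169); (27/13, -575/169, -1042/169) → (27/13, 575/169, -1042/169)

image vertices: (-24/13, 656/169, -2656/169), (27/13, 575/169, -1042/169)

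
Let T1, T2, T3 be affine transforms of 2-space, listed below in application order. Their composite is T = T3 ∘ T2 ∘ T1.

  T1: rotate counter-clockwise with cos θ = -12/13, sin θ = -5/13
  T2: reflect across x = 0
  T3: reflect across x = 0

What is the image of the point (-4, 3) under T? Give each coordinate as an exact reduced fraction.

T1 rotate counter-clockwise with cos θ = -12/13, sin θ = -5/13: (-4, 3) → (63/13, -16/13)
T2 reflect across x = 0: (63/13, -16/13) → (-63/13, -16/13)
T3 reflect across x = 0: (-63/13, -16/13) → (63/13, -16/13)

T(p) = (63/13, -16/13)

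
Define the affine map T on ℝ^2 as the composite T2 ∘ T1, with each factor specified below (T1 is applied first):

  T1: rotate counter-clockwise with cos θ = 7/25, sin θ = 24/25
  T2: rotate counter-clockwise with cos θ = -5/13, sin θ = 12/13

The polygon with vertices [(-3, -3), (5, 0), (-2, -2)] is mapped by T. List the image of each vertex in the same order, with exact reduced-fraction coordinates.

image vertices: (861/325, 1077/325), (-323/65, -36/65), (574/325, 718/325)

T1 rotate counter-clockwise with cos θ = 7/25, sin θ = 24/25: (-3, -3) → (51/25, -93/25); (5, 0) → (7/5, 24/5); (-2, -2) → (34/25, -62/25)
T2 rotate counter-clockwise with cos θ = -5/13, sin θ = 12/13: (51/25, -93/25) → (861/325, 1077/325); (7/5, 24/5) → (-323/65, -36/65); (34/25, -62/25) → (574/325, 718/325)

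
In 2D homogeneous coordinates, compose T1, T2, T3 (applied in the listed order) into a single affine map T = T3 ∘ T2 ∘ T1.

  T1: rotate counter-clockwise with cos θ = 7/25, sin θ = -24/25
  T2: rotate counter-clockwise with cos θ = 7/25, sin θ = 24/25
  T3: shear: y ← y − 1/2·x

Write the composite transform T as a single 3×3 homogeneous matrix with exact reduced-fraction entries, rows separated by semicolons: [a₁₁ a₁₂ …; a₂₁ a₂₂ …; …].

T1 = [7/25 24/25 0; -24/25 7/25 0; 0 0 1]
T2·T1 = [1 0 0; 0 1 0; 0 0 1]
T3·…·T1 = [1 0 0; -1/2 1 0; 0 0 1]

T = [1 0 0; -1/2 1 0; 0 0 1]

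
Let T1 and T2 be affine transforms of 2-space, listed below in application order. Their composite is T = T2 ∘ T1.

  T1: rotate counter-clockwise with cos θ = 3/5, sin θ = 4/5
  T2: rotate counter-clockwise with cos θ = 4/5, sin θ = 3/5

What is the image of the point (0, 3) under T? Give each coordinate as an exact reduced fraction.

T1 rotate counter-clockwise with cos θ = 3/5, sin θ = 4/5: (0, 3) → (-12/5, 9/5)
T2 rotate counter-clockwise with cos θ = 4/5, sin θ = 3/5: (-12/5, 9/5) → (-3, 0)

T(p) = (-3, 0)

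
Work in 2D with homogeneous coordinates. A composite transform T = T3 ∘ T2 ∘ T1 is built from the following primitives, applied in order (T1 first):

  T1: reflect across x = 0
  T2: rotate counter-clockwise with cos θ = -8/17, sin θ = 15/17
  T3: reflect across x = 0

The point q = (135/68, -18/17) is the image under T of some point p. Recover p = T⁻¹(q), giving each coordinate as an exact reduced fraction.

p = (0, 9/4)

T1 = [-1 0 0; 0 1 0; 0 0 1]
T2·T1 = [8/17 -15/17 0; -15/17 -8/17 0; 0 0 1]
T3·…·T1 = [-8/17 15/17 0; -15/17 -8/17 0; 0 0 1]
det M = 1; M⁻¹ = [-8/17 -15/17 0; 15/17 -8/17 0; 0 0 1]
M⁻¹ · (135/68, -18/17)ᵀ = (0, 9/4)ᵀ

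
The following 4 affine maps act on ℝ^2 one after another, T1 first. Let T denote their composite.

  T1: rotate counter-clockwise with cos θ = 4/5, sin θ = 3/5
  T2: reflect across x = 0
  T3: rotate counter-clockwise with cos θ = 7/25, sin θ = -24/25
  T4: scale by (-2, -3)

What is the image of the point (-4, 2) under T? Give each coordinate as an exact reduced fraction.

T1 rotate counter-clockwise with cos θ = 4/5, sin θ = 3/5: (-4, 2) → (-22/5, -4/5)
T2 reflect across x = 0: (-22/5, -4/5) → (22/5, -4/5)
T3 rotate counter-clockwise with cos θ = 7/25, sin θ = -24/25: (22/5, -4/5) → (58/125, -556/125)
T4 scale by (-2, -3): (58/125, -556/125) → (-116/125, 1668/125)

T(p) = (-116/125, 1668/125)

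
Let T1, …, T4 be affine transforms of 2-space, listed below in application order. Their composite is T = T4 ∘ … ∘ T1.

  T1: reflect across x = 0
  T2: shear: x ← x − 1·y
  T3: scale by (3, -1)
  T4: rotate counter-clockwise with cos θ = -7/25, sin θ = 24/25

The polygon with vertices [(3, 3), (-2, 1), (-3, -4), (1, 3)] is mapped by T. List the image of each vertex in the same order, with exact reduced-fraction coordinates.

image vertices: (198/25, -411/25), (3/25, 79/25), (-243/25, 476/25), (156/25, -267/25)

T1 reflect across x = 0: (3, 3) → (-3, 3); (-2, 1) → (2, 1); (-3, -4) → (3, -4); (1, 3) → (-1, 3)
T2 shear: x ← x − 1·y: (-3, 3) → (-6, 3); (2, 1) → (1, 1); (3, -4) → (7, -4); (-1, 3) → (-4, 3)
T3 scale by (3, -1): (-6, 3) → (-18, -3); (1, 1) → (3, -1); (7, -4) → (21, 4); (-4, 3) → (-12, -3)
T4 rotate counter-clockwise with cos θ = -7/25, sin θ = 24/25: (-18, -3) → (198/25, -411/25); (3, -1) → (3/25, 79/25); (21, 4) → (-243/25, 476/25); (-12, -3) → (156/25, -267/25)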